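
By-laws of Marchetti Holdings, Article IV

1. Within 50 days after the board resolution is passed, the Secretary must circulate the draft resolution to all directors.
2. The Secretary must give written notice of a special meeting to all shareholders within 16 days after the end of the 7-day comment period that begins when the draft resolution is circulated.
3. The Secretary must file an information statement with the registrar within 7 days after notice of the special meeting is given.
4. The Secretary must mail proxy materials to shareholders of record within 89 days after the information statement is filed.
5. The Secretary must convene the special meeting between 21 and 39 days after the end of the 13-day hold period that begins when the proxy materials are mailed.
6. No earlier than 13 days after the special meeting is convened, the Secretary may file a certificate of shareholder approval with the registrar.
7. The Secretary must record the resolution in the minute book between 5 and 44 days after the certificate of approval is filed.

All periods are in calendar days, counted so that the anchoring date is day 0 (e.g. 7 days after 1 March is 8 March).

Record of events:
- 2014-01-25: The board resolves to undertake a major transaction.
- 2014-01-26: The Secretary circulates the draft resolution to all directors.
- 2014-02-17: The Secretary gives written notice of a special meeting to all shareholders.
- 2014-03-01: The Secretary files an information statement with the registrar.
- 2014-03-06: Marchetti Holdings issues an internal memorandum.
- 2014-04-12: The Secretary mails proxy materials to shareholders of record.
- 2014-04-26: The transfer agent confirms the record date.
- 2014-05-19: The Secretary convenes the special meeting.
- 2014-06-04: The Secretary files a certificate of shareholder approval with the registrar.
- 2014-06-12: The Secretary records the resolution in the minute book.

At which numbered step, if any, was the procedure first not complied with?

Step 3

Step 1: 50 days after 2014-01-25 (when the board resolution is passed) is 2014-03-16; completed 2014-01-26, before the deadline.
Step 2: 16 days after 2014-02-02 (end of the 7-day comment period, which began when the draft resolution is circulated on 2014-01-26) is 2014-02-18; done 2014-02-17 — timely.
Step 3: 7 days after 2014-02-17 (when notice of the special meeting is given) is 2014-02-24; 2014-03-01 misses that deadline by 5 days.
No need to go further; step 3 was not satisfied.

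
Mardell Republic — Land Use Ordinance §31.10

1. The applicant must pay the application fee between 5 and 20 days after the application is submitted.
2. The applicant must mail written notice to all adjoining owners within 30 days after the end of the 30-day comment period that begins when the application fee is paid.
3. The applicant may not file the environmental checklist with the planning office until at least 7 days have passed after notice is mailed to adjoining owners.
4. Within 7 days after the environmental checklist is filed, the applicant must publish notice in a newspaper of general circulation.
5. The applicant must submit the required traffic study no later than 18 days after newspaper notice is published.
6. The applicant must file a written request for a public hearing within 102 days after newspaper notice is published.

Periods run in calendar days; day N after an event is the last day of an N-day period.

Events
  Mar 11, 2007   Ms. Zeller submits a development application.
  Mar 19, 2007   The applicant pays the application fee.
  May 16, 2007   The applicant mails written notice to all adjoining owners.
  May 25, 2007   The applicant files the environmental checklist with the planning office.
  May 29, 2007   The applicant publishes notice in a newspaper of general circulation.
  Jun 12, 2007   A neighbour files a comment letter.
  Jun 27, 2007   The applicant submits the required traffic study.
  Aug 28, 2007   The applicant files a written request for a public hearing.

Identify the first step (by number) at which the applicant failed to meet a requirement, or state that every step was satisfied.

Step 5

Step 1 — 5 and 20 days from Mar 11, 2007 (when the application is submitted) are Mar 16, 2007 and Mar 31, 2007 respectively; done Mar 19, 2007 — within the window.
Step 2 — counting 30 days from Apr 18, 2007 (end of the 30-day comment period, which began when the application fee is paid on Mar 19, 2007) gives a deadline of May 18, 2007; May 16, 2007 is within that limit.
Step 3 — must wait 7 days from May 16, 2007 (when notice is mailed to adjoining owners), so not before May 23, 2007; May 25, 2007 is on or after that date.
Step 4 — counting 7 days from May 25, 2007 (when the environmental checklist is filed) gives a deadline of Jun 1, 2007; completed May 29, 2007, before the deadline.
Step 5 — counting 18 days from May 29, 2007 (when newspaper notice is published) gives a deadline of Jun 16, 2007; Jun 27, 2007 misses that deadline by 11 days.
The analysis stops there.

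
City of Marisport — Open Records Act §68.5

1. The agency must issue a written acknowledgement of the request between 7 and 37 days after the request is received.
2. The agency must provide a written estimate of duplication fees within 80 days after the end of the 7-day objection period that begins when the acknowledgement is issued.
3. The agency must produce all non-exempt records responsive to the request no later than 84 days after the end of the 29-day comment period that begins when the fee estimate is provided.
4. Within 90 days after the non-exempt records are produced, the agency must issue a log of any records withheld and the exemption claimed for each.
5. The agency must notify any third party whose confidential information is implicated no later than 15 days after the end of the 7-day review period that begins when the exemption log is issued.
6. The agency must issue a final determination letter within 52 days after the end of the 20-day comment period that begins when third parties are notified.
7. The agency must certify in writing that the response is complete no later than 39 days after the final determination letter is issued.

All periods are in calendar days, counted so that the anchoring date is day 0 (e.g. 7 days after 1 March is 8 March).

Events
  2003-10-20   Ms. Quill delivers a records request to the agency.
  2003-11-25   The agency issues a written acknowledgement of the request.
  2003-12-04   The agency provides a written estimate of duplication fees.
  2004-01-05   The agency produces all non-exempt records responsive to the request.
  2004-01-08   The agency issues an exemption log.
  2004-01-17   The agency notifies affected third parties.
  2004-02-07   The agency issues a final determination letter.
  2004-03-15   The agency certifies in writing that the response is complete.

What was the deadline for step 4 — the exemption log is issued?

Step 4 runs from 2004-01-05, when the non-exempt records are produced. 90 days after 2004-01-05 is 2004-04-04.

2004-04-04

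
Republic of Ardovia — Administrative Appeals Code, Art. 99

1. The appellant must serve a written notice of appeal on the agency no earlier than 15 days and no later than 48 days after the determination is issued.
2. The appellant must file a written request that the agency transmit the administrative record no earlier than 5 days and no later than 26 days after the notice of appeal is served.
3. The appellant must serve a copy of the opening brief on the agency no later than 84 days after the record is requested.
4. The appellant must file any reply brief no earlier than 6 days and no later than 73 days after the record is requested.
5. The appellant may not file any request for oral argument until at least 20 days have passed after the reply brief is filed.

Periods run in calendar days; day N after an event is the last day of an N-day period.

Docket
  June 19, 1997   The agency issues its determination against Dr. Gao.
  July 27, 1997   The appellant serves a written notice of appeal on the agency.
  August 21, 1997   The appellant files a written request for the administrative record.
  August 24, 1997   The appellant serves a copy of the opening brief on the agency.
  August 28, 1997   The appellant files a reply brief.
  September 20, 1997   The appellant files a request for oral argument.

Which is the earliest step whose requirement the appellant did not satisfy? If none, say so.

None — every step was satisfied

Step 1: the window is 15–48 days after June 19, 1997 (when the determination is issued), so July 4, 1997 through August 6, 1997; July 27, 1997 falls inside that range.
Step 2: the window is 5–26 days after July 27, 1997 (when the notice of appeal is served), so August 1, 1997 through August 22, 1997; August 21, 1997 falls inside that range.
Step 3: 84 days after August 21, 1997 (when the record is requested) is November 13, 1997; completed August 24, 1997, before the deadline.
Step 4: the window is 6–73 days after August 21, 1997 (when the record is requested), so August 27, 1997 through November 2, 1997; August 28, 1997 falls inside that range.
Step 5: the earliest permitted date is 20 days after August 28, 1997 (when the reply brief is filed), i.e. September 17, 1997; September 20, 1997 is on or after that date.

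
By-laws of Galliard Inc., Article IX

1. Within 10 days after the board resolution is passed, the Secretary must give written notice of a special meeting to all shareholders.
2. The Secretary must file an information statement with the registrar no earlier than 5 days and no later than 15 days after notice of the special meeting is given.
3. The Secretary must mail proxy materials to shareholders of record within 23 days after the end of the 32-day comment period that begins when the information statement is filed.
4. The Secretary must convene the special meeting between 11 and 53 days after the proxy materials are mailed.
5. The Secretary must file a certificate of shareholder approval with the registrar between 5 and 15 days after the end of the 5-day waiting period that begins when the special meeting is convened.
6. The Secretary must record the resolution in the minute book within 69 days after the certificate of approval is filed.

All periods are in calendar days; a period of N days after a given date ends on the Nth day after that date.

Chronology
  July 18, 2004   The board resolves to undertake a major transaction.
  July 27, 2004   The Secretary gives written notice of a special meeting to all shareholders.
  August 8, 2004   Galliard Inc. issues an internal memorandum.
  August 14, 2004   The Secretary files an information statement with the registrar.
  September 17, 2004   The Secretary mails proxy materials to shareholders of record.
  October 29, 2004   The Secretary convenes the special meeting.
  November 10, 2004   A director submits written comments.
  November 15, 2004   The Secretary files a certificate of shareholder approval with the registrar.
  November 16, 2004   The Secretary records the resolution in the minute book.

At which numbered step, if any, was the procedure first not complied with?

(1) due by July 18, 2004 + 10 days = July 28, 2004; July 27, 2004 is within that limit.
(2) the permitted window runs from July 27, 2004 + 5 = August 1, 2004 to July 27, 2004 + 15 = August 11, 2004; August 14, 2004 is 3 days past the end of the window.

Step 2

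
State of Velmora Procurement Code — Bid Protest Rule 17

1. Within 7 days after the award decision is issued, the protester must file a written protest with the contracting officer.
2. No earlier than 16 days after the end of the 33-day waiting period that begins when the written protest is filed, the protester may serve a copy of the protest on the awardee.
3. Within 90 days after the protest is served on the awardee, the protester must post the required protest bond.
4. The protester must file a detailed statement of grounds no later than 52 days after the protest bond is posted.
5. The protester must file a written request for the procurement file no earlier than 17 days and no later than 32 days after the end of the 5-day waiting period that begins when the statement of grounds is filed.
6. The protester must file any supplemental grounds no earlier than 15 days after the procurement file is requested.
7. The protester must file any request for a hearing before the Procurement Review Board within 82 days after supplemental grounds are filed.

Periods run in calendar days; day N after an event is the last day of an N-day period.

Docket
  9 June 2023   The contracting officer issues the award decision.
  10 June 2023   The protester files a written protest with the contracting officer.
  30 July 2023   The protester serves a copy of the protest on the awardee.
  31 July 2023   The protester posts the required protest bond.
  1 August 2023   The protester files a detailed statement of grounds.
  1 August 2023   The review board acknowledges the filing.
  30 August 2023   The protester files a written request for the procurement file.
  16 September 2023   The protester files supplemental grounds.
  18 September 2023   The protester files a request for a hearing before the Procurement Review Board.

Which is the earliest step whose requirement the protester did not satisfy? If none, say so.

None — every step was satisfied

Step 1: 7 days after 9 June 2023 (when the award decision is issued) is 16 June 2023; done 10 June 2023 — timely.
Step 2: the earliest permitted date is 16 days after 13 July 2023 (end of the 33-day waiting period, which began when the written protest is filed on 10 June 2023), i.e. 29 July 2023; done 30 July 2023, after the minimum wait.
Step 3: 90 days after 30 July 2023 (when the protest is served on the awardee) is 28 October 2023; done 31 July 2023 — timely.
Step 4: 52 days after 31 July 2023 (when the protest bond is posted) is 21 September 2023; 1 August 2023 is within that limit.
Step 5: the window is 17–32 days after 6 August 2023 (end of the 5-day waiting period, which began when the statement of grounds is filed on 1 August 2023), so 23 August 2023 through 7 September 2023; 30 August 2023 falls inside that range.
Step 6: the earliest permitted date is 15 days after 30 August 2023 (when the procurement file is requested), i.e. 14 September 2023; done 16 September 2023, after the minimum wait.
Step 7: 82 days after 16 September 2023 (when supplemental grounds are filed) is 7 December 2023; completed 18 September 2023, before the deadline.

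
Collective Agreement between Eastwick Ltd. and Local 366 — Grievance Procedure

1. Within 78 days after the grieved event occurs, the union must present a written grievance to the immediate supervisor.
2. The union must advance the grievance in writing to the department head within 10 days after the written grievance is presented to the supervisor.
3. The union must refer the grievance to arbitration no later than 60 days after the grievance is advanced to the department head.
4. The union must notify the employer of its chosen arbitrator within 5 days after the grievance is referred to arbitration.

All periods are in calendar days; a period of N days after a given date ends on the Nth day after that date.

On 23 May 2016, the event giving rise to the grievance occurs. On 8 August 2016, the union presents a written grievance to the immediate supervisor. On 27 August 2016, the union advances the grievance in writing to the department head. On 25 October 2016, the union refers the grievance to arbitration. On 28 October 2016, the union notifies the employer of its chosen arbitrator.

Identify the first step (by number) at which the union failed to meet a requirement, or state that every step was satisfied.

(1) due by 23 May 2016 + 78 days = 9 August 2016; completed 8 August 2016, before the deadline.
(2) due by 8 August 2016 + 10 days = 18 August 2016; not done until 27 August 2016, 9 days after the deadline.
The analysis stops there.

Step 2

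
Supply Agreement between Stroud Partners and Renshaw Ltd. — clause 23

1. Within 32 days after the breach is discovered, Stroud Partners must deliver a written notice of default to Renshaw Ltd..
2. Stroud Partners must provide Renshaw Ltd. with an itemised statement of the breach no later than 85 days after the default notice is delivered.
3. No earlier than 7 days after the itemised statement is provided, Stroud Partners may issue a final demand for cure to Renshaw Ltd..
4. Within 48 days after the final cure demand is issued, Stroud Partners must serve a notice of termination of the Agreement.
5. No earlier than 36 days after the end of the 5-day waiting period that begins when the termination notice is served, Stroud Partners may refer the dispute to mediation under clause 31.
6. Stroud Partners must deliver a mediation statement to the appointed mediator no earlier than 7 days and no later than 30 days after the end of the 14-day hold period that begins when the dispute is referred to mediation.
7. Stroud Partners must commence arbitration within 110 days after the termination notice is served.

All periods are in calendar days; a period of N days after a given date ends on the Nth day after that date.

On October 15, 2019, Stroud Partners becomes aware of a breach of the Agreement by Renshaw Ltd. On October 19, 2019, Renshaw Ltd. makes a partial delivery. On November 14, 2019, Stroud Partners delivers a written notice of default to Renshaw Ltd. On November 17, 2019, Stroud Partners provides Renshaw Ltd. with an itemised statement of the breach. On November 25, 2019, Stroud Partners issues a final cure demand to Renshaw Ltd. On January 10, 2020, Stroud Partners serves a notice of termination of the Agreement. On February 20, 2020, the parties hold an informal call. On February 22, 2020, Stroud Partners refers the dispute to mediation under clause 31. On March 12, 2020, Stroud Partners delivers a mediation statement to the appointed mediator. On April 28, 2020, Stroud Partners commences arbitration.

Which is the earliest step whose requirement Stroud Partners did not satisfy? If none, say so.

Step 1: 32 days after October 15, 2019 (when the breach is discovered) is November 16, 2019; completed November 14, 2019, before the deadline.
Step 2: 85 days after November 14, 2019 (when the default notice is delivered) is February 7, 2020; completed November 17, 2019, before the deadline.
Step 3: the earliest permitted date is 7 days after November 17, 2019 (when the itemised statement is provided), i.e. November 24, 2019; November 25, 2019 is on or after that date.
Step 4: 48 days after November 25, 2019 (when the final cure demand is issued) is January 12, 2020; January 10, 2020 is within that limit.
Step 5: the earliest permitted date is 36 days after January 15, 2020 (end of the 5-day waiting period, which began when the termination notice is served on January 10, 2020), i.e. February 20, 2020; done February 22, 2020, after the minimum wait.
Step 6: the window is 7–30 days after March 7, 2020 (end of the 14-day hold period, which began when the dispute is referred to mediation on February 22, 2020), so March 14, 2020 through April 6, 2020; March 12, 2020 is 2 days too early.

Step 6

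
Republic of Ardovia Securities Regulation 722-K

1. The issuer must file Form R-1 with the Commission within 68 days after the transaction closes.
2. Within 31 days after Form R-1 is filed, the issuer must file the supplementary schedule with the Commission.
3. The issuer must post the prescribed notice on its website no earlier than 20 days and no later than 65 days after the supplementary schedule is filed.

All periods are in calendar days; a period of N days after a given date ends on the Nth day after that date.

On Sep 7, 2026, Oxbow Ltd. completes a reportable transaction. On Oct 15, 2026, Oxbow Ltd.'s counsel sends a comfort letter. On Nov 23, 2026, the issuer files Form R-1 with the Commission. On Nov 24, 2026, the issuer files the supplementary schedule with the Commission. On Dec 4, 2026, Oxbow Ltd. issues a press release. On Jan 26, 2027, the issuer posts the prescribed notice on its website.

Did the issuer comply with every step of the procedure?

No

Step 1 — counting 68 days from Sep 7, 2026 (when the transaction closes) gives a deadline of Nov 14, 2026; Nov 23, 2026 misses that deadline by 9 days.
The procedure was therefore not followed at step 1.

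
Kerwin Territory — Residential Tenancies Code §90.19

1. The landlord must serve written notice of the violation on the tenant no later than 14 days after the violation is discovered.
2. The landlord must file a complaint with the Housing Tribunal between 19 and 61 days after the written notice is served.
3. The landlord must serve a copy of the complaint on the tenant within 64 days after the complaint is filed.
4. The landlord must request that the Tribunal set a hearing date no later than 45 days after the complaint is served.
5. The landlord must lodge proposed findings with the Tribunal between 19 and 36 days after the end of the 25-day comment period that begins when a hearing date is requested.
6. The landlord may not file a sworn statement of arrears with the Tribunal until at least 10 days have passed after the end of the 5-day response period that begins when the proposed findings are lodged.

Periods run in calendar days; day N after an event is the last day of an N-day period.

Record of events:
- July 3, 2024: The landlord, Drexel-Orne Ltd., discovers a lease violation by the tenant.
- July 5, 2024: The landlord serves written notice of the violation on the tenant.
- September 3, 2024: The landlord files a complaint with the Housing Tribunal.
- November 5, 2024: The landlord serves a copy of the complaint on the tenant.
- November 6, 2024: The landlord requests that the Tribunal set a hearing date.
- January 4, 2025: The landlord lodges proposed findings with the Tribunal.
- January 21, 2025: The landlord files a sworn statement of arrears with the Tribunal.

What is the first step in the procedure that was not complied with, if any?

(1) due by July 3, 2024 + 14 days = July 17, 2024; completed July 5, 2024, before the deadline.
(2) the permitted window runs from July 5, 2024 + 19 = July 24, 2024 to July 5, 2024 + 61 = September 4, 2024; done September 3, 2024, which is between those dates.
(3) due by September 3, 2024 + 64 days = November 6, 2024; November 5, 2024 is within that limit.
(4) due by November 5, 2024 + 45 days = December 20, 2024; done November 6, 2024 — timely.
(5) the permitted window runs from December 1, 2024 + 19 = December 20, 2024 to December 1, 2024 + 36 = January 6, 2025; done January 4, 2025, which is between those dates.
(6) permitted from January 9, 2025 + 10 days = January 19, 2025 onward; done January 21, 2025, after the minimum wait.

None — every step was satisfied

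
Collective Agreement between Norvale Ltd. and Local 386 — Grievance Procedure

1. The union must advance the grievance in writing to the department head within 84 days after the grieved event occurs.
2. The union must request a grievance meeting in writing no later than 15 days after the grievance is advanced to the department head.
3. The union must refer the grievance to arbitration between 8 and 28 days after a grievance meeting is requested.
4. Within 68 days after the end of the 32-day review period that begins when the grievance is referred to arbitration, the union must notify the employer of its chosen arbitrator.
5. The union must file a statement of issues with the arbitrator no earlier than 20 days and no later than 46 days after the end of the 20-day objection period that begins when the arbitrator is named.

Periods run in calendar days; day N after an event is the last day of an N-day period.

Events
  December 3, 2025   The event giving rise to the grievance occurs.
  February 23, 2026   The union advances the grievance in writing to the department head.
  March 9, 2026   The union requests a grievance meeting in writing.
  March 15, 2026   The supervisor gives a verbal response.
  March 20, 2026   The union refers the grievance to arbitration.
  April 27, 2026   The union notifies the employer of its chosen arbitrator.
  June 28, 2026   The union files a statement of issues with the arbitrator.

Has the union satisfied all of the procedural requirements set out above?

Yes

(1) due by December 3, 2025 + 84 days = February 25, 2026; done February 23, 2026 — timely.
(2) due by February 23, 2026 + 15 days = March 10, 2026; done March 9, 2026 — timely.
(3) the permitted window runs from March 9, 2026 + 8 = March 17, 2026 to March 9, 2026 + 28 = April 6, 2026; March 20, 2026 falls inside that range.
(4) due by April 21, 2026 + 68 days = June 28, 2026; done April 27, 2026 — timely.
(5) the permitted window runs from May 17, 2026 + 20 = June 6, 2026 to May 17, 2026 + 46 = July 2, 2026; done June 28, 2026 — within the window.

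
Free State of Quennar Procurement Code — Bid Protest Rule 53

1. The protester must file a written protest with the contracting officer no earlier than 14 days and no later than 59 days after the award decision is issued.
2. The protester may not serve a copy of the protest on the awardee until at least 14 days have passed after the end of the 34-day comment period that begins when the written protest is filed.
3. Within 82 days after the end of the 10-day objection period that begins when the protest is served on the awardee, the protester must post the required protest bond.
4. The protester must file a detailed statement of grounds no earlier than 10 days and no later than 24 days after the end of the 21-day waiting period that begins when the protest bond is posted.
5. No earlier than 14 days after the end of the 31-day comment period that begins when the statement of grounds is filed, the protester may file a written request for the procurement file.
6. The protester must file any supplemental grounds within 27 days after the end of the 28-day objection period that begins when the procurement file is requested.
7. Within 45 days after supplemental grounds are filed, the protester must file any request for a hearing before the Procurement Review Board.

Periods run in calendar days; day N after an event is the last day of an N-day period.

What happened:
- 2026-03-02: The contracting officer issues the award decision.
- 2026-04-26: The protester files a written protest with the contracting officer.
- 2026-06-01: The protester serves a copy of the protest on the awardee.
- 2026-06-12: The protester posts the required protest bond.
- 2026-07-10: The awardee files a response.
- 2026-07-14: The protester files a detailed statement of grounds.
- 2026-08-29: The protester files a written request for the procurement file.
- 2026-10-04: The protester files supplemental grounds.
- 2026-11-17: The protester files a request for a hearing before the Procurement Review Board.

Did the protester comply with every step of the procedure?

No

(1) the permitted window runs from 2026-03-02 + 14 = 2026-03-16 to 2026-03-02 + 59 = 2026-04-30; done 2026-04-26, which is between those dates.
(2) permitted from 2026-05-30 + 14 days = 2026-06-13 onward; done 2026-06-01 — 12 days too early.
That is the first point of non-compliance.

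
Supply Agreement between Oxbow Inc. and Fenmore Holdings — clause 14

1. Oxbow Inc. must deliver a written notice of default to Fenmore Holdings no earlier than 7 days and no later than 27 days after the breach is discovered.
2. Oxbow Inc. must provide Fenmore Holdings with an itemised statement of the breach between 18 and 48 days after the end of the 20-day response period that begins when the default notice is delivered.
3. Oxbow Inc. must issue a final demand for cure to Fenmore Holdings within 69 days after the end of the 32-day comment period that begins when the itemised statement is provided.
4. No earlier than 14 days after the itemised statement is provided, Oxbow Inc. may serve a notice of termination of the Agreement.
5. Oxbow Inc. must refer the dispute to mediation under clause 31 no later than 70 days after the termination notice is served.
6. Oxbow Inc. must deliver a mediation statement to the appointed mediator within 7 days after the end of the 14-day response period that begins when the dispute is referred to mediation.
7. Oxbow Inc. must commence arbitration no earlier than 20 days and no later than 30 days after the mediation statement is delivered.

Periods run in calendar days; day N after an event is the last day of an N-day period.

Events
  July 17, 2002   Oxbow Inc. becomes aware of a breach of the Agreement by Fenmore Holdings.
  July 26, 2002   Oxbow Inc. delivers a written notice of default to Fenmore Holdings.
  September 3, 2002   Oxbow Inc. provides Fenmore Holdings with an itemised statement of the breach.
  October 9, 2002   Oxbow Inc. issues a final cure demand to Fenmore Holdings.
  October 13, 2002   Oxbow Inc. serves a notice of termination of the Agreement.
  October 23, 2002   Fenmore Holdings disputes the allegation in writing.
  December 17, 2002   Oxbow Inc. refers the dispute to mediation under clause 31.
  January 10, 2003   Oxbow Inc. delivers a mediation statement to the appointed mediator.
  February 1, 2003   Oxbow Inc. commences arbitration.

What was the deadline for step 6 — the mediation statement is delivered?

The dispute is referred to mediation on December 17, 2002; the 14-day response period therefore ends December 31, 2002, and step 6 runs from that date. 7 days after December 31, 2002 is January 7, 2003.

January 7, 2003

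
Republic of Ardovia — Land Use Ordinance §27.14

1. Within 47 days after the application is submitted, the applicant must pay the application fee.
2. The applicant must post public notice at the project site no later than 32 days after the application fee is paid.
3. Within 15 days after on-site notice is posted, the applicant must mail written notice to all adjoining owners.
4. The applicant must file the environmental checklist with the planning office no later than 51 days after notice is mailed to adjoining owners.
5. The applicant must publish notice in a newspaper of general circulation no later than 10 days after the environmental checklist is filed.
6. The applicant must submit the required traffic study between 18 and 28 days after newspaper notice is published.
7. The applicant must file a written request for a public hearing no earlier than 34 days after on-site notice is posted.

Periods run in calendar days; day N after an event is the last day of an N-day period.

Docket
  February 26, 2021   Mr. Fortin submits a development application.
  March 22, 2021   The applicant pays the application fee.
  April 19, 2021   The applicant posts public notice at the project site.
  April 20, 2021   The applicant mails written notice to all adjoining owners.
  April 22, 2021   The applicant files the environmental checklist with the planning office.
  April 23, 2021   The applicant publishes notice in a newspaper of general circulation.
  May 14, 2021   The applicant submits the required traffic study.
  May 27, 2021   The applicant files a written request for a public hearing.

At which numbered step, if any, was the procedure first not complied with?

None — every step was satisfied

(1) due by February 26, 2021 + 47 days = April 14, 2021; March 22, 2021 is within that limit.
(2) due by March 22, 2021 + 32 days = April 23, 2021; done April 19, 2021 — timely.
(3) due by April 19, 2021 + 15 days = May 4, 2021; completed April 20, 2021, before the deadline.
(4) due by April 20, 2021 + 51 days = June 10, 2021; April 22, 2021 is within that limit.
(5) due by April 22, 2021 + 10 days = May 2, 2021; done April 23, 2021 — timely.
(6) the permitted window runs from April 23, 2021 + 18 = May 11, 2021 to April 23, 2021 + 28 = May 21, 2021; done May 14, 2021 — within the window.
(7) permitted from April 19, 2021 + 34 days = May 23, 2021 onward; May 27, 2021 is on or after that date.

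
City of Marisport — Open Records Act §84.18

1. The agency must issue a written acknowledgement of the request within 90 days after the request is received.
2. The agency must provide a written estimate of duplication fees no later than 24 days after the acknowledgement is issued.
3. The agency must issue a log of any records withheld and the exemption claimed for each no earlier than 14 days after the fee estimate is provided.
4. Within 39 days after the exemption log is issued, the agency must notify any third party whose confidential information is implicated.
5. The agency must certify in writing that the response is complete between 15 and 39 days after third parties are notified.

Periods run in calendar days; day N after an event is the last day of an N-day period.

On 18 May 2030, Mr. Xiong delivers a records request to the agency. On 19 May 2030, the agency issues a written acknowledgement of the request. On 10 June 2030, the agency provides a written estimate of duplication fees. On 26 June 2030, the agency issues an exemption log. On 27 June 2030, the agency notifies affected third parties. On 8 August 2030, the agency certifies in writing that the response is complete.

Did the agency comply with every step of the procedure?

Step 1: 90 days after 18 May 2030 (when the request is received) is 16 August 2030; 19 May 2030 is within that limit.
Step 2: 24 days after 19 May 2030 (when the acknowledgement is issued) is 12 June 2030; completed 10 June 2030, before the deadline.
Step 3: the earliest permitted date is 14 days after 10 June 2030 (when the fee estimate is provided), i.e. 24 June 2030; done 26 June 2030 — permitted.
Step 4: 39 days after 26 June 2030 (when the exemption log is issued) is 4 August 2030; 27 June 2030 is within that limit.
Step 5: the window is 15–39 days after 27 June 2030 (when third parties are notified), so 12 July 2030 through 5 August 2030; done 8 August 2030 — 3 days after the window closed.

No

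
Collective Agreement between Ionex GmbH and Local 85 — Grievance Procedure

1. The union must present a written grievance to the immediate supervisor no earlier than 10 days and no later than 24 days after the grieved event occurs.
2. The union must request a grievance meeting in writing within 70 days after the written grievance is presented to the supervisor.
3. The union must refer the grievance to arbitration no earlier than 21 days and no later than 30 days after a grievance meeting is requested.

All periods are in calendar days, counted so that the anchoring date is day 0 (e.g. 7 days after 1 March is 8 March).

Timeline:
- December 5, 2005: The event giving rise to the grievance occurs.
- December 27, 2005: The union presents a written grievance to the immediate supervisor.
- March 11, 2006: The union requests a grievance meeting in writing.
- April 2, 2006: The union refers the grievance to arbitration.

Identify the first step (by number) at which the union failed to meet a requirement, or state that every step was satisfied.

(1) the permitted window runs from December 5, 2005 + 10 = December 15, 2005 to December 5, 2005 + 24 = December 29, 2005; done December 27, 2005 — within the window.
(2) due by December 27, 2005 + 70 days = March 7, 2006; March 11, 2006 misses that deadline by 4 days.

Step 2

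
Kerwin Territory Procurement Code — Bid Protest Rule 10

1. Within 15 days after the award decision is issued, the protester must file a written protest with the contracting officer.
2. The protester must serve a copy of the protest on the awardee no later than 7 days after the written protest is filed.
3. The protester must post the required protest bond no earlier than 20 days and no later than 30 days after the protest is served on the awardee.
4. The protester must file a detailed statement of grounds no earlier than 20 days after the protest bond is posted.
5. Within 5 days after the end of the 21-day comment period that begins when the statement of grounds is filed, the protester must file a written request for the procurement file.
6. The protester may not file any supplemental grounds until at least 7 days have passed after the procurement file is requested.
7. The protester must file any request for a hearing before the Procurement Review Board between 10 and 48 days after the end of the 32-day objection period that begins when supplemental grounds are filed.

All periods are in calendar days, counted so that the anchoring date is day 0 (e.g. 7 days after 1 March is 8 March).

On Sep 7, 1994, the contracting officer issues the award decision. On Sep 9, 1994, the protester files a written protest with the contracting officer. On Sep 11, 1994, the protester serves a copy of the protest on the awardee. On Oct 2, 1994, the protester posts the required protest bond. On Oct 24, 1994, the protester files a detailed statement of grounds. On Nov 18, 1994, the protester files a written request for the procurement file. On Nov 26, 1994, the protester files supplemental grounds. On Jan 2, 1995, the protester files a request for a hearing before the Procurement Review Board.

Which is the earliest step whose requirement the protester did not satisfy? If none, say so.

Step 7

Step 1 — counting 15 days from Sep 7, 1994 (when the award decision is issued) gives a deadline of Sep 22, 1994; completed Sep 9, 1994, before the deadline.
Step 2 — counting 7 days from Sep 9, 1994 (when the written protest is filed) gives a deadline of Sep 16, 1994; completed Sep 11, 1994, before the deadline.
Step 3 — 20 and 30 days from Sep 11, 1994 (when the protest is served on the awardee) are Oct 1, 1994 and Oct 11, 1994 respectively; done Oct 2, 1994 — within the window.
Step 4 — must wait 20 days from Oct 2, 1994 (when the protest bond is posted), so not before Oct 22, 1994; done Oct 24, 1994 — permitted.
Step 5 — counting 5 days from Nov 14, 1994 (end of the 21-day comment period, which began when the statement of grounds is filed on Oct 24, 1994) gives a deadline of Nov 19, 1994; done Nov 18, 1994 — timely.
Step 6 — must wait 7 days from Nov 18, 1994 (when the procurement file is requested), so not before Nov 25, 1994; Nov 26, 1994 is on or after that date.
Step 7 — 10 and 48 days from Dec 28, 1994 (end of the 32-day objection period, which began when supplemental grounds are filed on Nov 26, 1994) are Jan 7, 1995 and Feb 14, 1995 respectively; Jan 2, 1995 is 5 days too early.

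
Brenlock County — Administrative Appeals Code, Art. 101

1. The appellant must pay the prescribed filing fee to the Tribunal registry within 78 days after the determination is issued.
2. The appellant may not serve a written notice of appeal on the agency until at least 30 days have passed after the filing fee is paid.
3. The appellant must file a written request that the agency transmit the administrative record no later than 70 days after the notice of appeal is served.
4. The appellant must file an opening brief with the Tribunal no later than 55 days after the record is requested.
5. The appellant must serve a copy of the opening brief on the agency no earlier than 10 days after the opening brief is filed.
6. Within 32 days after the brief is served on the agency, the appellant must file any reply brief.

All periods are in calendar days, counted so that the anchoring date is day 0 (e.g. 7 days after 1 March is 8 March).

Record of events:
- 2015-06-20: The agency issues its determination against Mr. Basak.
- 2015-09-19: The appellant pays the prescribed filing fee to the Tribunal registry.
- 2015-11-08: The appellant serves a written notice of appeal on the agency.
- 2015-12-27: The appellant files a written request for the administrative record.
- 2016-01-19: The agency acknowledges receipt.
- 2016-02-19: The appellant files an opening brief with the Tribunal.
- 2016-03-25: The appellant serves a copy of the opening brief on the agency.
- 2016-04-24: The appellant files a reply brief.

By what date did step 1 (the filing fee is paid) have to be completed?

2015-09-06

Step 1 runs from 2015-06-20, when the determination is issued. 78 days after 2015-06-20 is 2015-09-06.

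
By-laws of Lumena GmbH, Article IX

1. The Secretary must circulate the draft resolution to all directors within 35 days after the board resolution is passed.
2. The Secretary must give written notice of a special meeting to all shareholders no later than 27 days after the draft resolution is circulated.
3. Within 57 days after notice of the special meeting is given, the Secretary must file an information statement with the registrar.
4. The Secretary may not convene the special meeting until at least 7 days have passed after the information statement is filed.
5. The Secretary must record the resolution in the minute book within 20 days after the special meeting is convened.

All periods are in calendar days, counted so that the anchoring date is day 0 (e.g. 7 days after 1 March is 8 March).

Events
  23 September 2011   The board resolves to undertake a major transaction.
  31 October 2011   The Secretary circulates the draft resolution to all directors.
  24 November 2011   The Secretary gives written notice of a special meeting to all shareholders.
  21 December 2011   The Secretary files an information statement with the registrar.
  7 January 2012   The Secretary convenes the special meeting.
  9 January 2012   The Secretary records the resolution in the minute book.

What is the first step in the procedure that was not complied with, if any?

Step 1

(1) due by 23 September 2011 + 35 days = 28 October 2011; done 31 October 2011 — 3 days late.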